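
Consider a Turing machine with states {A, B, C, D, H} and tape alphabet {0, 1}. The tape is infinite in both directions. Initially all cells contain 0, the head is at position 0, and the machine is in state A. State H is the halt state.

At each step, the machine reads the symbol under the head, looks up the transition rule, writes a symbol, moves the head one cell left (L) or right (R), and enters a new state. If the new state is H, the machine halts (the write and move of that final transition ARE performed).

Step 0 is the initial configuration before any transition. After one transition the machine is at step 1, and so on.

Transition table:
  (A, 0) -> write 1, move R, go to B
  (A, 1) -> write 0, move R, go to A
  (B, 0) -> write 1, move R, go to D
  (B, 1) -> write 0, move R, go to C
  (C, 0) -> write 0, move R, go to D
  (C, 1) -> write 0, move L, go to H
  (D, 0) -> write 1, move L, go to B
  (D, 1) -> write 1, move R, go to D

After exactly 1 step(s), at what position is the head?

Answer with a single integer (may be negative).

Answer: 1

Derivation:
Step 1: in state A at pos 0, read 0 -> (A,0)->write 1,move R,goto B. Now: state=B, head=1, tape[-1..2]=0100 (head:   ^)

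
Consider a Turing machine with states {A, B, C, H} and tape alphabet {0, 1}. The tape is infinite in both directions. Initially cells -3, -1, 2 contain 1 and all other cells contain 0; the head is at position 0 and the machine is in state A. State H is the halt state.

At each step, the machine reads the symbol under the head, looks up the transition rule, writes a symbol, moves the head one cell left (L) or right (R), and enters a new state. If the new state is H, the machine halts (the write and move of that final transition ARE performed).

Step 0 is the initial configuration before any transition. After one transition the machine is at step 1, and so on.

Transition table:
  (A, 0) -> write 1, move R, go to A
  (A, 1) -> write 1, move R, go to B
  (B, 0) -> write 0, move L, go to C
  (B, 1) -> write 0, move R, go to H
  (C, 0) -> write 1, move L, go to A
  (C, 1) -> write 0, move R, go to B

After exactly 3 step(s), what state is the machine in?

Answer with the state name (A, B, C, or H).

Answer: B

Derivation:
Step 1: in state A at pos 0, read 0 -> (A,0)->write 1,move R,goto A. Now: state=A, head=1, tape[-4..3]=01011010 (head:      ^)
Step 2: in state A at pos 1, read 0 -> (A,0)->write 1,move R,goto A. Now: state=A, head=2, tape[-4..3]=01011110 (head:       ^)
Step 3: in state A at pos 2, read 1 -> (A,1)->write 1,move R,goto B. Now: state=B, head=3, tape[-4..4]=010111100 (head:        ^)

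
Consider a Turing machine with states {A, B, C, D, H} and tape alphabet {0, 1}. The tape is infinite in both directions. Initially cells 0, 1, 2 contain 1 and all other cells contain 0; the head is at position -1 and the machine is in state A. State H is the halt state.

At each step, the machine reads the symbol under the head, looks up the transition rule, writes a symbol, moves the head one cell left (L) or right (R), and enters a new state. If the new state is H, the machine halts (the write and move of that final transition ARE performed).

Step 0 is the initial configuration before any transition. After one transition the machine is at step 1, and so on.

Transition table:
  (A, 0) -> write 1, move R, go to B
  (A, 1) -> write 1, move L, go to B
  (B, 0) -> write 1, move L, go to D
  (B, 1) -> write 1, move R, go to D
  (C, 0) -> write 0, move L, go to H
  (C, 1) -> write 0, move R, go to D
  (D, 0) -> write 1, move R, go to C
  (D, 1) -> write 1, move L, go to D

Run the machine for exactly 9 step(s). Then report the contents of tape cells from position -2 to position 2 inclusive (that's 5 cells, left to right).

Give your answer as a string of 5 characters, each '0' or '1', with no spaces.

Step 1: in state A at pos -1, read 0 -> (A,0)->write 1,move R,goto B. Now: state=B, head=0, tape[-2..3]=011110 (head:   ^)
Step 2: in state B at pos 0, read 1 -> (B,1)->write 1,move R,goto D. Now: state=D, head=1, tape[-2..3]=011110 (head:    ^)
Step 3: in state D at pos 1, read 1 -> (D,1)->write 1,move L,goto D. Now: state=D, head=0, tape[-2..3]=011110 (head:   ^)
Step 4: in state D at pos 0, read 1 -> (D,1)->write 1,move L,goto D. Now: state=D, head=-1, tape[-2..3]=011110 (head:  ^)
Step 5: in state D at pos -1, read 1 -> (D,1)->write 1,move L,goto D. Now: state=D, head=-2, tape[-3..3]=0011110 (head:  ^)
Step 6: in state D at pos -2, read 0 -> (D,0)->write 1,move R,goto C. Now: state=C, head=-1, tape[-3..3]=0111110 (head:   ^)
Step 7: in state C at pos -1, read 1 -> (C,1)->write 0,move R,goto D. Now: state=D, head=0, tape[-3..3]=0101110 (head:    ^)
Step 8: in state D at pos 0, read 1 -> (D,1)->write 1,move L,goto D. Now: state=D, head=-1, tape[-3..3]=0101110 (head:   ^)
Step 9: in state D at pos -1, read 0 -> (D,0)->write 1,move R,goto C. Now: state=C, head=0, tape[-3..3]=0111110 (head:    ^)

Answer: 11111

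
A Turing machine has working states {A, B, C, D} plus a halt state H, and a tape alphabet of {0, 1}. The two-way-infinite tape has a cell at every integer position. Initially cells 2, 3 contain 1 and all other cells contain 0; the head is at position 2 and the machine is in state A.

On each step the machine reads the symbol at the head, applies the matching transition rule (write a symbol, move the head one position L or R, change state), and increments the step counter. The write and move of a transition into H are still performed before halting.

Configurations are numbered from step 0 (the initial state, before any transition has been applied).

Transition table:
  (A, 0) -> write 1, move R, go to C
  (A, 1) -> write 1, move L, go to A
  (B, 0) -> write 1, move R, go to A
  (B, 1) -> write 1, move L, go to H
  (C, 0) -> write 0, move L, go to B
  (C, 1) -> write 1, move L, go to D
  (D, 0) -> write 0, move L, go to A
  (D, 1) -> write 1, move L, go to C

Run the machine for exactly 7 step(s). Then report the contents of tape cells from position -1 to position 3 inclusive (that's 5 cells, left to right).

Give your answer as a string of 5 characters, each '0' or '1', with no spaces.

Answer: 11111

Derivation:
Step 1: in state A at pos 2, read 1 -> (A,1)->write 1,move L,goto A. Now: state=A, head=1, tape[0..4]=00110 (head:  ^)
Step 2: in state A at pos 1, read 0 -> (A,0)->write 1,move R,goto C. Now: state=C, head=2, tape[0..4]=01110 (head:   ^)
Step 3: in state C at pos 2, read 1 -> (C,1)->write 1,move L,goto D. Now: state=D, head=1, tape[0..4]=01110 (head:  ^)
Step 4: in state D at pos 1, read 1 -> (D,1)->write 1,move L,goto C. Now: state=C, head=0, tape[-1..4]=001110 (head:  ^)
Step 5: in state C at pos 0, read 0 -> (C,0)->write 0,move L,goto B. Now: state=B, head=-1, tape[-2..4]=0001110 (head:  ^)
Step 6: in state B at pos -1, read 0 -> (B,0)->write 1,move R,goto A. Now: state=A, head=0, tape[-2..4]=0101110 (head:   ^)
Step 7: in state A at pos 0, read 0 -> (A,0)->write 1,move R,goto C. Now: state=C, head=1, tape[-2..4]=0111110 (head:    ^)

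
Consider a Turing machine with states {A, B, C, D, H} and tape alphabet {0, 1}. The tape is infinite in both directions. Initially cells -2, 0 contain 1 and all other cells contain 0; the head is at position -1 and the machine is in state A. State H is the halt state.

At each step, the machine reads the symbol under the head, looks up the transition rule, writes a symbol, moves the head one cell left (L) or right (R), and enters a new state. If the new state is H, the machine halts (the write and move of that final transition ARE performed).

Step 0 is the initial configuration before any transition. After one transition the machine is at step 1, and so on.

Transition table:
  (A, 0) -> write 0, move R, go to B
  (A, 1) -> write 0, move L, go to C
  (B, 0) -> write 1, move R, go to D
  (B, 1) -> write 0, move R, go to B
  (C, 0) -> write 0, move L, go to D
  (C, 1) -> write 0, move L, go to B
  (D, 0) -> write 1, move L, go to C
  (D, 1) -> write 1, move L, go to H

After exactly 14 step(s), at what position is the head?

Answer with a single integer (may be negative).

Step 1: in state A at pos -1, read 0 -> (A,0)->write 0,move R,goto B. Now: state=B, head=0, tape[-3..1]=01010 (head:    ^)
Step 2: in state B at pos 0, read 1 -> (B,1)->write 0,move R,goto B. Now: state=B, head=1, tape[-3..2]=010000 (head:     ^)
Step 3: in state B at pos 1, read 0 -> (B,0)->write 1,move R,goto D. Now: state=D, head=2, tape[-3..3]=0100100 (head:      ^)
Step 4: in state D at pos 2, read 0 -> (D,0)->write 1,move L,goto C. Now: state=C, head=1, tape[-3..3]=0100110 (head:     ^)
Step 5: in state C at pos 1, read 1 -> (C,1)->write 0,move L,goto B. Now: state=B, head=0, tape[-3..3]=0100010 (head:    ^)
Step 6: in state B at pos 0, read 0 -> (B,0)->write 1,move R,goto D. Now: state=D, head=1, tape[-3..3]=0101010 (head:     ^)
Step 7: in state D at pos 1, read 0 -> (D,0)->write 1,move L,goto C. Now: state=C, head=0, tape[-3..3]=0101110 (head:    ^)
Step 8: in state C at pos 0, read 1 -> (C,1)->write 0,move L,goto B. Now: state=B, head=-1, tape[-3..3]=0100110 (head:   ^)
Step 9: in state B at pos -1, read 0 -> (B,0)->write 1,move R,goto D. Now: state=D, head=0, tape[-3..3]=0110110 (head:    ^)
Step 10: in state D at pos 0, read 0 -> (D,0)->write 1,move L,goto C. Now: state=C, head=-1, tape[-3..3]=0111110 (head:   ^)
Step 11: in state C at pos -1, read 1 -> (C,1)->write 0,move L,goto B. Now: state=B, head=-2, tape[-3..3]=0101110 (head:  ^)
Step 12: in state B at pos -2, read 1 -> (B,1)->write 0,move R,goto B. Now: state=B, head=-1, tape[-3..3]=0001110 (head:   ^)
Step 13: in state B at pos -1, read 0 -> (B,0)->write 1,move R,goto D. Now: state=D, head=0, tape[-3..3]=0011110 (head:    ^)
Step 14: in state D at pos 0, read 1 -> (D,1)->write 1,move L,goto H. Now: state=H, head=-1, tape[-3..3]=0011110 (head:   ^)

Answer: -1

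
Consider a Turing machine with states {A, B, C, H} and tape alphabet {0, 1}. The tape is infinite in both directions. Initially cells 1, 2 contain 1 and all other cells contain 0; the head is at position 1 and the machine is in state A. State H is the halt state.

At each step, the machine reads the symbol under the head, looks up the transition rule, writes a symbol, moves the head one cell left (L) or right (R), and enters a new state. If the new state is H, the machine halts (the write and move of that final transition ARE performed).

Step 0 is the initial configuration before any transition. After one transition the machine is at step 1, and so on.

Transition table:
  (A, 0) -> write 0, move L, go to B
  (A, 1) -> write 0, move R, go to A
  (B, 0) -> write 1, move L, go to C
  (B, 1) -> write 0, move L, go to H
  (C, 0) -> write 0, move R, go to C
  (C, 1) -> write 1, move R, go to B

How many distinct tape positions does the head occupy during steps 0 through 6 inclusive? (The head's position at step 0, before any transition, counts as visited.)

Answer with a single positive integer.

Answer: 3

Derivation:
Step 1: in state A at pos 1, read 1 -> (A,1)->write 0,move R,goto A. Now: state=A, head=2, tape[0..3]=0010 (head:   ^)
Step 2: in state A at pos 2, read 1 -> (A,1)->write 0,move R,goto A. Now: state=A, head=3, tape[0..4]=00000 (head:    ^)
Step 3: in state A at pos 3, read 0 -> (A,0)->write 0,move L,goto B. Now: state=B, head=2, tape[0..4]=00000 (head:   ^)
Step 4: in state B at pos 2, read 0 -> (B,0)->write 1,move L,goto C. Now: state=C, head=1, tape[0..4]=00100 (head:  ^)
Step 5: in state C at pos 1, read 0 -> (C,0)->write 0,move R,goto C. Now: state=C, head=2, tape[0..4]=00100 (head:   ^)
Step 6: in state C at pos 2, read 1 -> (C,1)->write 1,move R,goto B. Now: state=B, head=3, tape[0..4]=00100 (head:    ^)
Head positions at steps 0..6: starting at 1, distinct positions visited = {1, 2, 3} -> 3 position(s)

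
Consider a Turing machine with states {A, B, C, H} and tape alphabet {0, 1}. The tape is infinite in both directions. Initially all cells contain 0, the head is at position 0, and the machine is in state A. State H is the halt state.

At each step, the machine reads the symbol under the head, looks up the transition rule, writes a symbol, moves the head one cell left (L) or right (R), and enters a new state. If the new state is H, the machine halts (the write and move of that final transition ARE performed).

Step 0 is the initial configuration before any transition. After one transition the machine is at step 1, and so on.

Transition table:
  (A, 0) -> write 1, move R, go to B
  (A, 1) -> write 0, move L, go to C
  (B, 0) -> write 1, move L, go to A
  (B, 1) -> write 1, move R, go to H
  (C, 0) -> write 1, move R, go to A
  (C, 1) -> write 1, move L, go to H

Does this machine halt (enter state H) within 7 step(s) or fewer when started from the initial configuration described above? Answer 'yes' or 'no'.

Answer: yes

Derivation:
Step 1: in state A at pos 0, read 0 -> (A,0)->write 1,move R,goto B. Now: state=B, head=1, tape[-1..2]=0100 (head:   ^)
Step 2: in state B at pos 1, read 0 -> (B,0)->write 1,move L,goto A. Now: state=A, head=0, tape[-1..2]=0110 (head:  ^)
Step 3: in state A at pos 0, read 1 -> (A,1)->write 0,move L,goto C. Now: state=C, head=-1, tape[-2..2]=00010 (head:  ^)
Step 4: in state C at pos -1, read 0 -> (C,0)->write 1,move R,goto A. Now: state=A, head=0, tape[-2..2]=01010 (head:   ^)
Step 5: in state A at pos 0, read 0 -> (A,0)->write 1,move R,goto B. Now: state=B, head=1, tape[-2..2]=01110 (head:    ^)
Step 6: in state B at pos 1, read 1 -> (B,1)->write 1,move R,goto H. Now: state=H, head=2, tape[-2..3]=011100 (head:     ^)
State H reached at step 6; 6 <= 7 -> yes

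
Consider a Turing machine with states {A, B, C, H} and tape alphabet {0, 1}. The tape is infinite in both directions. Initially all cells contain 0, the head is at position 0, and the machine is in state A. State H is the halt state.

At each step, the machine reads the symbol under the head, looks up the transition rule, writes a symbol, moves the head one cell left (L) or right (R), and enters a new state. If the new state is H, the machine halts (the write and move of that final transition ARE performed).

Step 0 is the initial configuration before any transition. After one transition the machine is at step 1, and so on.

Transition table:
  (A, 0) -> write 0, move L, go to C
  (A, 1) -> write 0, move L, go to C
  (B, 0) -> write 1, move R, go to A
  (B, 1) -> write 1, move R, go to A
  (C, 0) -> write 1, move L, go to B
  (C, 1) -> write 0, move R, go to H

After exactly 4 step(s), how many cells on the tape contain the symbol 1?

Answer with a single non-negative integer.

Step 1: in state A at pos 0, read 0 -> (A,0)->write 0,move L,goto C. Now: state=C, head=-1, tape[-2..1]=0000 (head:  ^)
Step 2: in state C at pos -1, read 0 -> (C,0)->write 1,move L,goto B. Now: state=B, head=-2, tape[-3..1]=00100 (head:  ^)
Step 3: in state B at pos -2, read 0 -> (B,0)->write 1,move R,goto A. Now: state=A, head=-1, tape[-3..1]=01100 (head:   ^)
Step 4: in state A at pos -1, read 1 -> (A,1)->write 0,move L,goto C. Now: state=C, head=-2, tape[-3..1]=01000 (head:  ^)
Cells containing 1 after step 4: {-2} -> 1 cell(s)

Answer: 1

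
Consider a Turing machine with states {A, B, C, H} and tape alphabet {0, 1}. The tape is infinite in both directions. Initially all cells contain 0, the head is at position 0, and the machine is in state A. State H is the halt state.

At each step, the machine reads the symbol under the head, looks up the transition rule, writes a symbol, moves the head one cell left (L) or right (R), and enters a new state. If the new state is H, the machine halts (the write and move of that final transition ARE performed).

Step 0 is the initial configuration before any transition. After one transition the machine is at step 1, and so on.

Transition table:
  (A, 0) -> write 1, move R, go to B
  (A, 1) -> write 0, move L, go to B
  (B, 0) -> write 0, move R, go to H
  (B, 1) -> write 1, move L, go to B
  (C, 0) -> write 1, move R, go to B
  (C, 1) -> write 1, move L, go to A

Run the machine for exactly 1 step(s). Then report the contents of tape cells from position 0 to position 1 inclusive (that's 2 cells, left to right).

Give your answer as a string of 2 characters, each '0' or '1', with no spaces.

Step 1: in state A at pos 0, read 0 -> (A,0)->write 1,move R,goto B. Now: state=B, head=1, tape[-1..2]=0100 (head:   ^)

Answer: 10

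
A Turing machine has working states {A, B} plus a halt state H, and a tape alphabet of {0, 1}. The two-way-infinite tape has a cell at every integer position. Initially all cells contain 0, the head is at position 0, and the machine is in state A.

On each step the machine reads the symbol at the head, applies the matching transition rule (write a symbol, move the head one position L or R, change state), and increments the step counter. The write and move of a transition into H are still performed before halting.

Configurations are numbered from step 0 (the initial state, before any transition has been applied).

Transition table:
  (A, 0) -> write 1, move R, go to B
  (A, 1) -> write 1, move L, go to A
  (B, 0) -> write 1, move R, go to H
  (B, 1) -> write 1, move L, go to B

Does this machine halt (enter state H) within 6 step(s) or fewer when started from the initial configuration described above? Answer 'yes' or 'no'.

Answer: yes

Derivation:
Step 1: in state A at pos 0, read 0 -> (A,0)->write 1,move R,goto B. Now: state=B, head=1, tape[-1..2]=0100 (head:   ^)
Step 2: in state B at pos 1, read 0 -> (B,0)->write 1,move R,goto H. Now: state=H, head=2, tape[-1..3]=01100 (head:    ^)
State H reached at step 2; 2 <= 6 -> yes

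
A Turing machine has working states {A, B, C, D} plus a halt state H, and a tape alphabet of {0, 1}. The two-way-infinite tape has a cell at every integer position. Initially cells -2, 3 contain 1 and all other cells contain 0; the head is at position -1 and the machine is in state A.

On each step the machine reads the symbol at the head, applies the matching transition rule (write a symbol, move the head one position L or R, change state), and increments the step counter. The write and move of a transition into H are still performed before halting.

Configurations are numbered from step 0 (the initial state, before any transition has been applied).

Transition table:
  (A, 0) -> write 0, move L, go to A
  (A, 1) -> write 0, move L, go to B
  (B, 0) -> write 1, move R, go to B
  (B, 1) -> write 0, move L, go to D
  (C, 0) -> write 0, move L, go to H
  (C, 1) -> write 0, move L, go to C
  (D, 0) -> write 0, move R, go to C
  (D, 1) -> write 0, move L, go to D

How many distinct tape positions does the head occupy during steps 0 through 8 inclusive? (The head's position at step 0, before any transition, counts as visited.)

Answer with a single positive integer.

Answer: 7

Derivation:
Step 1: in state A at pos -1, read 0 -> (A,0)->write 0,move L,goto A. Now: state=A, head=-2, tape[-3..4]=01000010 (head:  ^)
Step 2: in state A at pos -2, read 1 -> (A,1)->write 0,move L,goto B. Now: state=B, head=-3, tape[-4..4]=000000010 (head:  ^)
Step 3: in state B at pos -3, read 0 -> (B,0)->write 1,move R,goto B. Now: state=B, head=-2, tape[-4..4]=010000010 (head:   ^)
Step 4: in state B at pos -2, read 0 -> (B,0)->write 1,move R,goto B. Now: state=B, head=-1, tape[-4..4]=011000010 (head:    ^)
Step 5: in state B at pos -1, read 0 -> (B,0)->write 1,move R,goto B. Now: state=B, head=0, tape[-4..4]=011100010 (head:     ^)
Step 6: in state B at pos 0, read 0 -> (B,0)->write 1,move R,goto B. Now: state=B, head=1, tape[-4..4]=011110010 (head:      ^)
Step 7: in state B at pos 1, read 0 -> (B,0)->write 1,move R,goto B. Now: state=B, head=2, tape[-4..4]=011111010 (head:       ^)
Step 8: in state B at pos 2, read 0 -> (B,0)->write 1,move R,goto B. Now: state=B, head=3, tape[-4..4]=011111110 (head:        ^)
Head positions at steps 0..8: starting at -1, distinct positions visited = {-3, -2, -1, 0, 1, 2, 3} -> 7 position(s)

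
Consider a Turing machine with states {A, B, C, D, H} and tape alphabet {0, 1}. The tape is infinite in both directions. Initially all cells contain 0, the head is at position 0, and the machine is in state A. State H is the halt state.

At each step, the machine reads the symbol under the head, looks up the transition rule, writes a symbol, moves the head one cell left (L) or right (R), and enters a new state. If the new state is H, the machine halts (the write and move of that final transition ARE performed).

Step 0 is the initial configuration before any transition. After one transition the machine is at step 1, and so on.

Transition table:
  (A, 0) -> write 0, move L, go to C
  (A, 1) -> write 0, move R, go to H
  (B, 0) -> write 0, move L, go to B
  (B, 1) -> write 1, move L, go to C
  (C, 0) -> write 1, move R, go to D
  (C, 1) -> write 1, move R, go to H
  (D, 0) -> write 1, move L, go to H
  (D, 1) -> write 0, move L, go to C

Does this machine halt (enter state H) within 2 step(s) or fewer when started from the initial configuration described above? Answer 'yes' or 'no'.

Answer: no

Derivation:
Step 1: in state A at pos 0, read 0 -> (A,0)->write 0,move L,goto C. Now: state=C, head=-1, tape[-2..1]=0000 (head:  ^)
Step 2: in state C at pos -1, read 0 -> (C,0)->write 1,move R,goto D. Now: state=D, head=0, tape[-2..1]=0100 (head:   ^)
After 2 step(s): state = D (not H) -> not halted within 2 -> no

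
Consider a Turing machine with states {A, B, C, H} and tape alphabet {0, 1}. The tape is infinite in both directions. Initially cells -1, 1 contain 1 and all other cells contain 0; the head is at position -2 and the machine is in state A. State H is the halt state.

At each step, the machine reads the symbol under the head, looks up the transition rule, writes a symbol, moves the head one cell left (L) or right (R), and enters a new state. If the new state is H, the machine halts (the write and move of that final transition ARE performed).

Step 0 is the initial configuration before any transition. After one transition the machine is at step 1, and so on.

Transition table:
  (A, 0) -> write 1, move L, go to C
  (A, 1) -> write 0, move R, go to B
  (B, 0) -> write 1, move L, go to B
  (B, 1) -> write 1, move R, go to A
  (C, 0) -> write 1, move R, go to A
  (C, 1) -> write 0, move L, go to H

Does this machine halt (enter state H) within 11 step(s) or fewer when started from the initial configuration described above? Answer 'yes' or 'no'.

Answer: yes

Derivation:
Step 1: in state A at pos -2, read 0 -> (A,0)->write 1,move L,goto C. Now: state=C, head=-3, tape[-4..2]=0011010 (head:  ^)
Step 2: in state C at pos -3, read 0 -> (C,0)->write 1,move R,goto A. Now: state=A, head=-2, tape[-4..2]=0111010 (head:   ^)
Step 3: in state A at pos -2, read 1 -> (A,1)->write 0,move R,goto B. Now: state=B, head=-1, tape[-4..2]=0101010 (head:    ^)
Step 4: in state B at pos -1, read 1 -> (B,1)->write 1,move R,goto A. Now: state=A, head=0, tape[-4..2]=0101010 (head:     ^)
Step 5: in state A at pos 0, read 0 -> (A,0)->write 1,move L,goto C. Now: state=C, head=-1, tape[-4..2]=0101110 (head:    ^)
Step 6: in state C at pos -1, read 1 -> (C,1)->write 0,move L,goto H. Now: state=H, head=-2, tape[-4..2]=0100110 (head:   ^)
State H reached at step 6; 6 <= 11 -> yes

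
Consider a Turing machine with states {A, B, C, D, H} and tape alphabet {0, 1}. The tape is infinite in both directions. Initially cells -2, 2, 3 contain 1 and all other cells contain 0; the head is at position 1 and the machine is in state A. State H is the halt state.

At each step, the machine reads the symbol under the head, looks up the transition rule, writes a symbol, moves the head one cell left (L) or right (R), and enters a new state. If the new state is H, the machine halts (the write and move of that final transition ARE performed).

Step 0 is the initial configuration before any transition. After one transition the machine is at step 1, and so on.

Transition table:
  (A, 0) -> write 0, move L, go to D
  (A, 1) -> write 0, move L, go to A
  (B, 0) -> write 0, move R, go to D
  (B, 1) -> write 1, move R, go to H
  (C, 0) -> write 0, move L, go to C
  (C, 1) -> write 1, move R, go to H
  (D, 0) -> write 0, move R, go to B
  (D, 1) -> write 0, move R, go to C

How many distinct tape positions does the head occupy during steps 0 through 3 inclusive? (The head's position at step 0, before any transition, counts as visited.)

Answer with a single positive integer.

Step 1: in state A at pos 1, read 0 -> (A,0)->write 0,move L,goto D. Now: state=D, head=0, tape[-3..4]=01000110 (head:    ^)
Step 2: in state D at pos 0, read 0 -> (D,0)->write 0,move R,goto B. Now: state=B, head=1, tape[-3..4]=01000110 (head:     ^)
Step 3: in state B at pos 1, read 0 -> (B,0)->write 0,move R,goto D. Now: state=D, head=2, tape[-3..4]=01000110 (head:      ^)
Head positions at steps 0..3: starting at 1, distinct positions visited = {0, 1, 2} -> 3 position(s)

Answer: 3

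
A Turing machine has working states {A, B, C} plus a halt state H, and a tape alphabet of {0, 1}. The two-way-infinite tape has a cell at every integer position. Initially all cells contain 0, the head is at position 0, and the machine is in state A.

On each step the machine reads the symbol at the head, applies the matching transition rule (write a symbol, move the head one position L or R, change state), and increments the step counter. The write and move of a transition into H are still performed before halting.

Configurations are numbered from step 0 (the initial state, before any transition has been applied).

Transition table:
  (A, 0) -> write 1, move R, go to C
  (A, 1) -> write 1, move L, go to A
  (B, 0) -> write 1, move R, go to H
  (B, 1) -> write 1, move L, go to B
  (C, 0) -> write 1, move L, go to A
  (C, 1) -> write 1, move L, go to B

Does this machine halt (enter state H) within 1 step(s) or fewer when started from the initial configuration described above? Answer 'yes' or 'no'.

Step 1: in state A at pos 0, read 0 -> (A,0)->write 1,move R,goto C. Now: state=C, head=1, tape[-1..2]=0100 (head:   ^)
After 1 step(s): state = C (not H) -> not halted within 1 -> no

Answer: no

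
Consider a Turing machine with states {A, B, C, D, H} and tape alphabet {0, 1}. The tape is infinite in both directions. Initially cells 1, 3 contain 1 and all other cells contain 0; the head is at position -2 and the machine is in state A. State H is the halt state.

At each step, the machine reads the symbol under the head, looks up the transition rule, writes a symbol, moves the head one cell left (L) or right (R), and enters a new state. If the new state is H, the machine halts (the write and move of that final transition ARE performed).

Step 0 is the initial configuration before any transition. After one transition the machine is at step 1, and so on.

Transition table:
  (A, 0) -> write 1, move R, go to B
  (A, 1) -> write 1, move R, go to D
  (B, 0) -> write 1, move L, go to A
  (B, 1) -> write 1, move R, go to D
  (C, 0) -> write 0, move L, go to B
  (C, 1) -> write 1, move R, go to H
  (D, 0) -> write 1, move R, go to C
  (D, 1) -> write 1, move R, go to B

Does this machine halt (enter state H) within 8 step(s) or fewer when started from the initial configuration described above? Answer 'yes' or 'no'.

Step 1: in state A at pos -2, read 0 -> (A,0)->write 1,move R,goto B. Now: state=B, head=-1, tape[-3..4]=01001010 (head:   ^)
Step 2: in state B at pos -1, read 0 -> (B,0)->write 1,move L,goto A. Now: state=A, head=-2, tape[-3..4]=01101010 (head:  ^)
Step 3: in state A at pos -2, read 1 -> (A,1)->write 1,move R,goto D. Now: state=D, head=-1, tape[-3..4]=01101010 (head:   ^)
Step 4: in state D at pos -1, read 1 -> (D,1)->write 1,move R,goto B. Now: state=B, head=0, tape[-3..4]=01101010 (head:    ^)
Step 5: in state B at pos 0, read 0 -> (B,0)->write 1,move L,goto A. Now: state=A, head=-1, tape[-3..4]=01111010 (head:   ^)
Step 6: in state A at pos -1, read 1 -> (A,1)->write 1,move R,goto D. Now: state=D, head=0, tape[-3..4]=01111010 (head:    ^)
Step 7: in state D at pos 0, read 1 -> (D,1)->write 1,move R,goto B. Now: state=B, head=1, tape[-3..4]=01111010 (head:     ^)
Step 8: in state B at pos 1, read 1 -> (B,1)->write 1,move R,goto D. Now: state=D, head=2, tape[-3..4]=01111010 (head:      ^)
After 8 step(s): state = D (not H) -> not halted within 8 -> no

Answer: no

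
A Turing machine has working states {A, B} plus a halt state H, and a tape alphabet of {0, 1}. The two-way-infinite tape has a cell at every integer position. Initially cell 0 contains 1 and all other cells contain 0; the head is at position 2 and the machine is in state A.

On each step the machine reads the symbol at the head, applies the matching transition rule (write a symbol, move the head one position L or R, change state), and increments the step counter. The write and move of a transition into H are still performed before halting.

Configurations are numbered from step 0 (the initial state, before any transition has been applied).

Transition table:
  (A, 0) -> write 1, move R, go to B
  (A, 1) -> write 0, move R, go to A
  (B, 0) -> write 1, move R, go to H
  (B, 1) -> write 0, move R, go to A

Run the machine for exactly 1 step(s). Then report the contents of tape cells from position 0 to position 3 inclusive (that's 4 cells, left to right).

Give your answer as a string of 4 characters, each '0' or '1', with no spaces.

Step 1: in state A at pos 2, read 0 -> (A,0)->write 1,move R,goto B. Now: state=B, head=3, tape[-1..4]=010100 (head:     ^)

Answer: 1010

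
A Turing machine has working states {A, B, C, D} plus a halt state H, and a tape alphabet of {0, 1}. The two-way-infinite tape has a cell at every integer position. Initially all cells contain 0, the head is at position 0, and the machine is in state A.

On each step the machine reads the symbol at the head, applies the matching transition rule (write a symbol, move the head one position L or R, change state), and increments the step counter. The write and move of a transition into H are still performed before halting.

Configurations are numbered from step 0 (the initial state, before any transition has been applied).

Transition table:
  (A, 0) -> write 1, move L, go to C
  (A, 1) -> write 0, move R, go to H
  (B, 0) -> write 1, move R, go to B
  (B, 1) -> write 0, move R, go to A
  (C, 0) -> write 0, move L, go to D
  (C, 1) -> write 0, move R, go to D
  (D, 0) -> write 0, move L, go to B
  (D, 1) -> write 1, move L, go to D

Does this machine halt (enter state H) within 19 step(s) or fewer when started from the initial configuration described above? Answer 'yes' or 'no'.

Answer: yes

Derivation:
Step 1: in state A at pos 0, read 0 -> (A,0)->write 1,move L,goto C. Now: state=C, head=-1, tape[-2..1]=0010 (head:  ^)
Step 2: in state C at pos -1, read 0 -> (C,0)->write 0,move L,goto D. Now: state=D, head=-2, tape[-3..1]=00010 (head:  ^)
Step 3: in state D at pos -2, read 0 -> (D,0)->write 0,move L,goto B. Now: state=B, head=-3, tape[-4..1]=000010 (head:  ^)
Step 4: in state B at pos -3, read 0 -> (B,0)->write 1,move R,goto B. Now: state=B, head=-2, tape[-4..1]=010010 (head:   ^)
Step 5: in state B at pos -2, read 0 -> (B,0)->write 1,move R,goto B. Now: state=B, head=-1, tape[-4..1]=011010 (head:    ^)
Step 6: in state B at pos -1, read 0 -> (B,0)->write 1,move R,goto B. Now: state=B, head=0, tape[-4..1]=011110 (head:     ^)
Step 7: in state B at pos 0, read 1 -> (B,1)->write 0,move R,goto A. Now: state=A, head=1, tape[-4..2]=0111000 (head:      ^)
Step 8: in state A at pos 1, read 0 -> (A,0)->write 1,move L,goto C. Now: state=C, head=0, tape[-4..2]=0111010 (head:     ^)
Step 9: in state C at pos 0, read 0 -> (C,0)->write 0,move L,goto D. Now: state=D, head=-1, tape[-4..2]=0111010 (head:    ^)
Step 10: in state D at pos -1, read 1 -> (D,1)->write 1,move L,goto D. Now: state=D, head=-2, tape[-4..2]=0111010 (head:   ^)
Step 11: in state D at pos -2, read 1 -> (D,1)->write 1,move L,goto D. Now: state=D, head=-3, tape[-4..2]=0111010 (head:  ^)
Step 12: in state D at pos -3, read 1 -> (D,1)->write 1,move L,goto D. Now: state=D, head=-4, tape[-5..2]=00111010 (head:  ^)
Step 13: in state D at pos -4, read 0 -> (D,0)->write 0,move L,goto B. Now: state=B, head=-5, tape[-6..2]=000111010 (head:  ^)
Step 14: in state B at pos -5, read 0 -> (B,0)->write 1,move R,goto B. Now: state=B, head=-4, tape[-6..2]=010111010 (head:   ^)
Step 15: in state B at pos -4, read 0 -> (B,0)->write 1,move R,goto B. Now: state=B, head=-3, tape[-6..2]=011111010 (head:    ^)
Step 16: in state B at pos -3, read 1 -> (B,1)->write 0,move R,goto A. Now: state=A, head=-2, tape[-6..2]=011011010 (head:     ^)
Step 17: in state A at pos -2, read 1 -> (A,1)->write 0,move R,goto H. Now: state=H, head=-1, tape[-6..2]=011001010 (head:      ^)
State H reached at step 17; 17 <= 19 -> yes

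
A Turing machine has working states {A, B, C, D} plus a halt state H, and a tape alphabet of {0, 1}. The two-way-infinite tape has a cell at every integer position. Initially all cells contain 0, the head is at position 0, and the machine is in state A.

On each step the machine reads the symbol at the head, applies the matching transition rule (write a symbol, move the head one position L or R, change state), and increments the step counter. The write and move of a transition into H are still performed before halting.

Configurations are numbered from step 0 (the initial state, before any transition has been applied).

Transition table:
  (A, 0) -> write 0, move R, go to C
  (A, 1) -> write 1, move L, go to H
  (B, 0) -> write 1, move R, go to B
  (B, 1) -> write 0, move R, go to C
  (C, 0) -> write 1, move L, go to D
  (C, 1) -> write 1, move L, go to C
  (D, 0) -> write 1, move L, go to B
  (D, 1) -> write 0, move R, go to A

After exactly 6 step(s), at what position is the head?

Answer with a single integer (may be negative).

Answer: 0

Derivation:
Step 1: in state A at pos 0, read 0 -> (A,0)->write 0,move R,goto C. Now: state=C, head=1, tape[-1..2]=0000 (head:   ^)
Step 2: in state C at pos 1, read 0 -> (C,0)->write 1,move L,goto D. Now: state=D, head=0, tape[-1..2]=0010 (head:  ^)
Step 3: in state D at pos 0, read 0 -> (D,0)->write 1,move L,goto B. Now: state=B, head=-1, tape[-2..2]=00110 (head:  ^)
Step 4: in state B at pos -1, read 0 -> (B,0)->write 1,move R,goto B. Now: state=B, head=0, tape[-2..2]=01110 (head:   ^)
Step 5: in state B at pos 0, read 1 -> (B,1)->write 0,move R,goto C. Now: state=C, head=1, tape[-2..2]=01010 (head:    ^)
Step 6: in state C at pos 1, read 1 -> (C,1)->write 1,move L,goto C. Now: state=C, head=0, tape[-2..2]=01010 (head:   ^)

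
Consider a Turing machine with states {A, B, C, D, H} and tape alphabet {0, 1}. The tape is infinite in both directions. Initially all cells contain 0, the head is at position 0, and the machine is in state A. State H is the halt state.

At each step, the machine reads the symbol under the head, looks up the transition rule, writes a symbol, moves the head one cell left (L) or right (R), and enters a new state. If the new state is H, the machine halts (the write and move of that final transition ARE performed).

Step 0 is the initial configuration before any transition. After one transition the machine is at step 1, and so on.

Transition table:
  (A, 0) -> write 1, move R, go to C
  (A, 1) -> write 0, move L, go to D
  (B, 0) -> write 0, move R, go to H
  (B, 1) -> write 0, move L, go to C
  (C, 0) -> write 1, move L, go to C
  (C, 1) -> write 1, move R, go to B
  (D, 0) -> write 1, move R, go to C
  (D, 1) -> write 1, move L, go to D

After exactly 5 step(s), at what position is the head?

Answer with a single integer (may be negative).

Step 1: in state A at pos 0, read 0 -> (A,0)->write 1,move R,goto C. Now: state=C, head=1, tape[-1..2]=0100 (head:   ^)
Step 2: in state C at pos 1, read 0 -> (C,0)->write 1,move L,goto C. Now: state=C, head=0, tape[-1..2]=0110 (head:  ^)
Step 3: in state C at pos 0, read 1 -> (C,1)->write 1,move R,goto B. Now: state=B, head=1, tape[-1..2]=0110 (head:   ^)
Step 4: in state B at pos 1, read 1 -> (B,1)->write 0,move L,goto C. Now: state=C, head=0, tape[-1..2]=0100 (head:  ^)
Step 5: in state C at pos 0, read 1 -> (C,1)->write 1,move R,goto B. Now: state=B, head=1, tape[-1..2]=0100 (head:   ^)

Answer: 1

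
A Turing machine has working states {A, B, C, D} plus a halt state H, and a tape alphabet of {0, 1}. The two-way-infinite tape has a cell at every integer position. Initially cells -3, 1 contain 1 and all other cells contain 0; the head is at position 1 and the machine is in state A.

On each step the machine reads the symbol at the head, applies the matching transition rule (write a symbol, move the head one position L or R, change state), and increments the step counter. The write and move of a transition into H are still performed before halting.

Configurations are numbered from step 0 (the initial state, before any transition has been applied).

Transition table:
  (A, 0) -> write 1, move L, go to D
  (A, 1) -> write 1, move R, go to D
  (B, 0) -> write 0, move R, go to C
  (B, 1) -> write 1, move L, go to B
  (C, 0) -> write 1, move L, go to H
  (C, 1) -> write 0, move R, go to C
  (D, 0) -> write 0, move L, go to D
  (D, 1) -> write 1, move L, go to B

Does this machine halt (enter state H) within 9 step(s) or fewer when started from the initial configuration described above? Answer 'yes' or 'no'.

Answer: yes

Derivation:
Step 1: in state A at pos 1, read 1 -> (A,1)->write 1,move R,goto D. Now: state=D, head=2, tape[-4..3]=01000100 (head:       ^)
Step 2: in state D at pos 2, read 0 -> (D,0)->write 0,move L,goto D. Now: state=D, head=1, tape[-4..3]=01000100 (head:      ^)
Step 3: in state D at pos 1, read 1 -> (D,1)->write 1,move L,goto B. Now: state=B, head=0, tape[-4..3]=01000100 (head:     ^)
Step 4: in state B at pos 0, read 0 -> (B,0)->write 0,move R,goto C. Now: state=C, head=1, tape[-4..3]=01000100 (head:      ^)
Step 5: in state C at pos 1, read 1 -> (C,1)->write 0,move R,goto C. Now: state=C, head=2, tape[-4..3]=01000000 (head:       ^)
Step 6: in state C at pos 2, read 0 -> (C,0)->write 1,move L,goto H. Now: state=H, head=1, tape[-4..3]=01000010 (head:      ^)
State H reached at step 6; 6 <= 9 -> yes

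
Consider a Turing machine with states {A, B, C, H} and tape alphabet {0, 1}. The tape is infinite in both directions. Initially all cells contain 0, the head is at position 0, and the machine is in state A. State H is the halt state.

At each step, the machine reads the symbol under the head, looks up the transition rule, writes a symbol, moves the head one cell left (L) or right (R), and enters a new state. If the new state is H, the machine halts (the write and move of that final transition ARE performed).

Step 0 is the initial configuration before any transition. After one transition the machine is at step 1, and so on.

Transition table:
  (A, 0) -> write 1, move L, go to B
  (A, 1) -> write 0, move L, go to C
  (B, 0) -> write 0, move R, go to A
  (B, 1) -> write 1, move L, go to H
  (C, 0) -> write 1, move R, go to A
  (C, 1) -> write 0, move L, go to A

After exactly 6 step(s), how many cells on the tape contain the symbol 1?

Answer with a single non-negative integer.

Answer: 2

Derivation:
Step 1: in state A at pos 0, read 0 -> (A,0)->write 1,move L,goto B. Now: state=B, head=-1, tape[-2..1]=0010 (head:  ^)
Step 2: in state B at pos -1, read 0 -> (B,0)->write 0,move R,goto A. Now: state=A, head=0, tape[-2..1]=0010 (head:   ^)
Step 3: in state A at pos 0, read 1 -> (A,1)->write 0,move L,goto C. Now: state=C, head=-1, tape[-2..1]=0000 (head:  ^)
Step 4: in state C at pos -1, read 0 -> (C,0)->write 1,move R,goto A. Now: state=A, head=0, tape[-2..1]=0100 (head:   ^)
Step 5: in state A at pos 0, read 0 -> (A,0)->write 1,move L,goto B. Now: state=B, head=-1, tape[-2..1]=0110 (head:  ^)
Step 6: in state B at pos -1, read 1 -> (B,1)->write 1,move L,goto H. Now: state=H, head=-2, tape[-3..1]=00110 (head:  ^)
Cells containing 1 after step 6: {-1, 0} -> 2 cell(s)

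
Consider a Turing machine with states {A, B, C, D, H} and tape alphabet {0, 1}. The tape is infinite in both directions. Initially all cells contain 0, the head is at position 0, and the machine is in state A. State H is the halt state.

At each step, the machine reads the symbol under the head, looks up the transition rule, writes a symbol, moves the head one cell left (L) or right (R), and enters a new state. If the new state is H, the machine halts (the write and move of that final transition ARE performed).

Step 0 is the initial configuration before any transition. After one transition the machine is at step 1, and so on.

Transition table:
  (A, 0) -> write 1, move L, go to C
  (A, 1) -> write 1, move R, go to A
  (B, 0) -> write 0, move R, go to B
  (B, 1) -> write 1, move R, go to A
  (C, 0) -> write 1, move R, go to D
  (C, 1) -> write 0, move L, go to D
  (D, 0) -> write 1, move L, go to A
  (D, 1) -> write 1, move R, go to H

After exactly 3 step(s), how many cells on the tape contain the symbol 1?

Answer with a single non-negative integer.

Step 1: in state A at pos 0, read 0 -> (A,0)->write 1,move L,goto C. Now: state=C, head=-1, tape[-2..1]=0010 (head:  ^)
Step 2: in state C at pos -1, read 0 -> (C,0)->write 1,move R,goto D. Now: state=D, head=0, tape[-2..1]=0110 (head:   ^)
Step 3: in state D at pos 0, read 1 -> (D,1)->write 1,move R,goto H. Now: state=H, head=1, tape[-2..2]=01100 (head:    ^)
Cells containing 1 after step 3: {-1, 0} -> 2 cell(s)

Answer: 2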